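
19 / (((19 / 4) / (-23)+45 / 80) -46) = -6992 / 16797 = -0.42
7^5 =16807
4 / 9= 0.44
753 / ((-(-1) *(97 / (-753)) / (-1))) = 567009 / 97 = 5845.45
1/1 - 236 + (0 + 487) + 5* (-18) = 162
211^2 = 44521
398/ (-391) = -398/ 391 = -1.02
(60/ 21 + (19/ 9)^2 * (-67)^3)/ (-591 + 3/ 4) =3040105924/ 1338687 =2270.96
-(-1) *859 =859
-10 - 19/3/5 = -169/15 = -11.27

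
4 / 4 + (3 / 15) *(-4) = 1 / 5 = 0.20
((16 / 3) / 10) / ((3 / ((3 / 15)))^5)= 8 / 11390625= 0.00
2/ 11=0.18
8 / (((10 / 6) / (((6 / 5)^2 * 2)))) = 1728 / 125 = 13.82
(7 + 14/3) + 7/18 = 217/18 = 12.06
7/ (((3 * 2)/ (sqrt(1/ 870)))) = 7 * sqrt(870)/ 5220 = 0.04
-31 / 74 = -0.42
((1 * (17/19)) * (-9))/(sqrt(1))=-153/19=-8.05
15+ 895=910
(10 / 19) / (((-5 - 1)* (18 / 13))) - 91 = -93431 / 1026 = -91.06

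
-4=-4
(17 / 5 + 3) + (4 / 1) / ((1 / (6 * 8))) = 198.40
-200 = -200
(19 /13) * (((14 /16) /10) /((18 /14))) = 931 /9360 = 0.10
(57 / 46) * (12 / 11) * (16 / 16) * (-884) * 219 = -66209832 / 253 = -261698.94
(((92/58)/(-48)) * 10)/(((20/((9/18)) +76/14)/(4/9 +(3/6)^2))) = -20125/3983904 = -0.01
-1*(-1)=1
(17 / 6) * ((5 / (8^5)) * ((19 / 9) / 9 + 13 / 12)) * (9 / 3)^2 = 36295 / 7077888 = 0.01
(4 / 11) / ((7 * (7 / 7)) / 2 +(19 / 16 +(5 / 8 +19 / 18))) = 576 / 10087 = 0.06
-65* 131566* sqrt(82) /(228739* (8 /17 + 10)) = -72690215* sqrt(82) /20357771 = -32.33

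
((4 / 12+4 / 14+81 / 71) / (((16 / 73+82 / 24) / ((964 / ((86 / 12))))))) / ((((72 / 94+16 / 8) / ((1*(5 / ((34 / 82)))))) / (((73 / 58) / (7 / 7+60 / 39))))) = 51951524363776 / 369125361605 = 140.74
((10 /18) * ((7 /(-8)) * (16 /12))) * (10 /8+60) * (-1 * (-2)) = -79.40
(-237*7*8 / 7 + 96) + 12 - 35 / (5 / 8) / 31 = -55484 / 31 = -1789.81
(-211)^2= 44521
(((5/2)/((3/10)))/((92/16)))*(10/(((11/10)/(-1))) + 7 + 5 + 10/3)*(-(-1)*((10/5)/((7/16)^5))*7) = 43201331200/5467077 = 7902.09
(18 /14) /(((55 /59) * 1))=531 /385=1.38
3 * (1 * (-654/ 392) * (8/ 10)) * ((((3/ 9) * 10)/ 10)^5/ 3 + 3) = -238492/ 19845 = -12.02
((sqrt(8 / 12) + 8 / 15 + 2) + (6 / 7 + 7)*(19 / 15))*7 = 7*sqrt(6) / 3 + 437 / 5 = 93.12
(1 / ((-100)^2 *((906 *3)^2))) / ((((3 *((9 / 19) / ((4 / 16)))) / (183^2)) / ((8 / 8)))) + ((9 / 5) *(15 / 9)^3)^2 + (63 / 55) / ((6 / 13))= 701391229401689 / 9751531680000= 71.93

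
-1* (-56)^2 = -3136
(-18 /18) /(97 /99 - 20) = 99 /1883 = 0.05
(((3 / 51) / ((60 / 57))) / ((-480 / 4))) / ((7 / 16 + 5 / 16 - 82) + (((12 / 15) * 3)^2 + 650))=-19 / 23440008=-0.00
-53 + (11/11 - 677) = -729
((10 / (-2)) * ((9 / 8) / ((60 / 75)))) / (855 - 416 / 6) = -675 / 75424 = -0.01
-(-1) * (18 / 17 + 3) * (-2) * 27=-3726 / 17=-219.18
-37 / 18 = -2.06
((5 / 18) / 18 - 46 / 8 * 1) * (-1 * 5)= 4645 / 162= 28.67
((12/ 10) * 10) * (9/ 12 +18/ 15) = 117/ 5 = 23.40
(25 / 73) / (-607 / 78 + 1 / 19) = -7410 / 167243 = -0.04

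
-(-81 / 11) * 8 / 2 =324 / 11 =29.45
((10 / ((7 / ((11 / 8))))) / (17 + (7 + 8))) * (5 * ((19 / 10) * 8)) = 1045 / 224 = 4.67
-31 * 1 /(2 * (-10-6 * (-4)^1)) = -31 /28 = -1.11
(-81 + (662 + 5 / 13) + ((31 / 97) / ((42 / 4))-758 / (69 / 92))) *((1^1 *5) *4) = -75780080 / 8827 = -8585.03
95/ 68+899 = 900.40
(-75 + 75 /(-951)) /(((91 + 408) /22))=-3.31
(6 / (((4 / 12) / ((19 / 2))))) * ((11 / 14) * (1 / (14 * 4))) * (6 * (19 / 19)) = 14.40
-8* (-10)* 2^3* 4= 2560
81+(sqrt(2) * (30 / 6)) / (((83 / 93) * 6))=155 * sqrt(2) / 166+81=82.32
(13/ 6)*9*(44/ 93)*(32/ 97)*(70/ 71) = 640640/ 213497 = 3.00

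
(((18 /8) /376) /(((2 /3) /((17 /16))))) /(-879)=-153 /14101504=-0.00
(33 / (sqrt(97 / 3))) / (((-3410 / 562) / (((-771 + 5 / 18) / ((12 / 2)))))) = 3898313 * sqrt(291) / 541260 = 122.86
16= 16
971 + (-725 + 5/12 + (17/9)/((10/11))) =44729/180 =248.49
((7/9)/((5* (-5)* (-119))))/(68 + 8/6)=1/265200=0.00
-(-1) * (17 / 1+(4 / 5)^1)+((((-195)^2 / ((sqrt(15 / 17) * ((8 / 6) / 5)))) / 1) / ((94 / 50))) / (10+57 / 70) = 89 / 5+33271875 * sqrt(255) / 71158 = 7484.41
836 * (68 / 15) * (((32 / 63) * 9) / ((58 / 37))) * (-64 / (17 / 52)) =-2163634.99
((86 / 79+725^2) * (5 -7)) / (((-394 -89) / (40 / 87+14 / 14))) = 1171912566 / 368851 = 3177.20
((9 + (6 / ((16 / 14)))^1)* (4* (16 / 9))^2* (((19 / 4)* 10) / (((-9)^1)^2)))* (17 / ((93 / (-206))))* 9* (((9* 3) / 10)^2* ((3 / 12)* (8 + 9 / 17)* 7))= -483081536 / 31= -15583275.35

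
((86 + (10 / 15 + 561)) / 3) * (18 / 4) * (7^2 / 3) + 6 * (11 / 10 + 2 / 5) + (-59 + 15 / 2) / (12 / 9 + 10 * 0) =380117 / 24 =15838.21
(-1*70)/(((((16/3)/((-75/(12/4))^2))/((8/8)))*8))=-65625/64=-1025.39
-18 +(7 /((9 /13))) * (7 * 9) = 619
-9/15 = -3/5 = -0.60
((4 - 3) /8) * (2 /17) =1 /68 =0.01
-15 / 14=-1.07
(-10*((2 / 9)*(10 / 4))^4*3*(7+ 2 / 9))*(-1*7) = 2843750 / 19683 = 144.48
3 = 3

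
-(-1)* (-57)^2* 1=3249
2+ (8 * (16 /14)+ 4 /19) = 1510 /133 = 11.35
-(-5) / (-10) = -1 / 2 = -0.50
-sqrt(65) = -8.06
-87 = -87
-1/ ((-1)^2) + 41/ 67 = -26/ 67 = -0.39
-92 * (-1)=92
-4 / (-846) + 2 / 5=856 / 2115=0.40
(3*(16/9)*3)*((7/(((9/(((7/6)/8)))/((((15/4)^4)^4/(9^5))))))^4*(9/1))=14947279782271207827781811516842935816384851932525634765625/1393796574908163946345982392040522594123776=10724147304821775.15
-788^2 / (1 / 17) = -10556048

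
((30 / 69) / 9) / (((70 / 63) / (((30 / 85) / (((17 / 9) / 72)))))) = 3888 / 6647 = 0.58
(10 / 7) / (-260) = -1 / 182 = -0.01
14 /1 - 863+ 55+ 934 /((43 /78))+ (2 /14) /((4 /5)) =900.41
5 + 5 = 10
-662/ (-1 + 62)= -662/ 61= -10.85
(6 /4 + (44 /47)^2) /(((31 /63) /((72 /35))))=3401676 /342395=9.93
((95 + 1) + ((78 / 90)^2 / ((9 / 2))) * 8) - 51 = 46.34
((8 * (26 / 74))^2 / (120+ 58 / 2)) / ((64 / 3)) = 507 / 203981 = 0.00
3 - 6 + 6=3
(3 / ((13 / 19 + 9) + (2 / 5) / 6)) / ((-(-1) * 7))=855 / 19453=0.04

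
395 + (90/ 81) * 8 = 3635/ 9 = 403.89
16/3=5.33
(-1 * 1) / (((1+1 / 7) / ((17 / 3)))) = -119 / 24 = -4.96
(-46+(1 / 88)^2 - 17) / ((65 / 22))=-487871 / 22880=-21.32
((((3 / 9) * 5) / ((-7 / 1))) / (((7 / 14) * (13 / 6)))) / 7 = -20 / 637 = -0.03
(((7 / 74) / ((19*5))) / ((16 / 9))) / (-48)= -21 / 1799680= -0.00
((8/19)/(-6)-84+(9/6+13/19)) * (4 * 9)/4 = -28005/38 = -736.97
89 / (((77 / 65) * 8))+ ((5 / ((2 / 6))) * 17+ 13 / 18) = 265.11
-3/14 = -0.21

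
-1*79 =-79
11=11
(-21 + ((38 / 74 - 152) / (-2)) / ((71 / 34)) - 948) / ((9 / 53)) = -129864734 / 23643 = -5492.74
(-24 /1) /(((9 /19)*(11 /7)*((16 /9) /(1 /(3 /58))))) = -3857 /11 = -350.64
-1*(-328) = 328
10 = 10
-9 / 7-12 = -93 / 7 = -13.29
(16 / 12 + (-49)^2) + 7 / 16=115333 / 48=2402.77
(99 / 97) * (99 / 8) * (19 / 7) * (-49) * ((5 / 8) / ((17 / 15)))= -97764975 / 105536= -926.37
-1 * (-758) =758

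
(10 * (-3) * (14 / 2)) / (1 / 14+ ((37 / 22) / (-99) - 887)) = 800415 / 3380593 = 0.24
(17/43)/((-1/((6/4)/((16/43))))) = -1.59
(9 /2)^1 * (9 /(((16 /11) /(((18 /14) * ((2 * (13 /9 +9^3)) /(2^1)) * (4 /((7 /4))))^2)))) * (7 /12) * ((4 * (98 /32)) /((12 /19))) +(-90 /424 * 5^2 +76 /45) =96940796042939 /66780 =1451644145.60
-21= -21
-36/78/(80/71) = -213/520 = -0.41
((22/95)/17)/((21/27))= 0.02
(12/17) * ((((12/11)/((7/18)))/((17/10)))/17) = 25920/378301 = 0.07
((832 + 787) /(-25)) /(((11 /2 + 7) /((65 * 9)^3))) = -5186022894 /5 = -1037204578.80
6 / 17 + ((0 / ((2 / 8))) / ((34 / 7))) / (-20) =6 / 17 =0.35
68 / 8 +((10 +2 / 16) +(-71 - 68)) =-963 / 8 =-120.38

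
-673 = -673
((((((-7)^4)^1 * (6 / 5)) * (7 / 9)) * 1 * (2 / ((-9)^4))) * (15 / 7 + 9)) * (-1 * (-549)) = 15231944 / 3645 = 4178.86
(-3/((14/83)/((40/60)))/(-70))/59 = 83/28910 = 0.00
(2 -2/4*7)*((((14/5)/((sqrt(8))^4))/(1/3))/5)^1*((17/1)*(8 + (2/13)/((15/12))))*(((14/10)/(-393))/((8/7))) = 577269/34060000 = 0.02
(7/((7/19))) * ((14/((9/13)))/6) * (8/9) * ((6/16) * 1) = 1729/81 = 21.35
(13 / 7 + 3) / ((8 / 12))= 7.29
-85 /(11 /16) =-1360 /11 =-123.64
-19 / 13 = -1.46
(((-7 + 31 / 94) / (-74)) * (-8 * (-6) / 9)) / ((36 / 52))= 0.69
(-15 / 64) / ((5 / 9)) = -27 / 64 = -0.42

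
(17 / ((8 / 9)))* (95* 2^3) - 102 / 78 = 188938 / 13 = 14533.69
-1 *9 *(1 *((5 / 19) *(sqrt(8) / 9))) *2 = -1.49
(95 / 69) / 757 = 95 / 52233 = 0.00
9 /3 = 3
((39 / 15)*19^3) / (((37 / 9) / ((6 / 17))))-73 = 4585433 / 3145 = 1458.01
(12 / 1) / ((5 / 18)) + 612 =3276 / 5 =655.20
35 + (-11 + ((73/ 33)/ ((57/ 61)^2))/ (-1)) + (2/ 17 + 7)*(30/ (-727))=28055967715/ 1325094903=21.17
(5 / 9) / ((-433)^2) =5 / 1687401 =0.00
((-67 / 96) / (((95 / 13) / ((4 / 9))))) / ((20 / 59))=-51389 / 410400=-0.13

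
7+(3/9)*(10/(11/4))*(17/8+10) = 716/33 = 21.70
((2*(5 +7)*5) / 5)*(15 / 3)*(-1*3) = -360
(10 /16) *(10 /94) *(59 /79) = 1475 /29704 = 0.05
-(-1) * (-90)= -90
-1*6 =-6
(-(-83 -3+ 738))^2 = 425104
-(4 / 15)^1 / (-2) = 2 / 15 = 0.13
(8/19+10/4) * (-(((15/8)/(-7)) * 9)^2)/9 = -224775/119168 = -1.89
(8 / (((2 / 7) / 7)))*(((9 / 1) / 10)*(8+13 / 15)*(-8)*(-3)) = 938448 / 25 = 37537.92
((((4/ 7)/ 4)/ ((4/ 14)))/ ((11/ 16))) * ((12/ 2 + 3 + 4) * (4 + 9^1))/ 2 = 676/ 11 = 61.45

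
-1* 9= -9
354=354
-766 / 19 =-40.32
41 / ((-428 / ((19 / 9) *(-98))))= 38171 / 1926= 19.82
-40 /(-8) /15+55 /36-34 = -1157 /36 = -32.14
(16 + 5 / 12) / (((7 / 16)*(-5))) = -788 / 105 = -7.50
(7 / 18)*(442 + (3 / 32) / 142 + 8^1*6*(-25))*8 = -2358.22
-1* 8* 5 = -40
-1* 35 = -35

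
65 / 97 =0.67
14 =14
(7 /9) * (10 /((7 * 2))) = 5 /9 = 0.56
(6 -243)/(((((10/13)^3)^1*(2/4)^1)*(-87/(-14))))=-1214941/7250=-167.58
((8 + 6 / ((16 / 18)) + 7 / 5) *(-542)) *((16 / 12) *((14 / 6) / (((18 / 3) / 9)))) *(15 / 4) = -612731 / 4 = -153182.75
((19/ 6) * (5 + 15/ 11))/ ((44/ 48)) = 2660/ 121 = 21.98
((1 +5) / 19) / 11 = 6 / 209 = 0.03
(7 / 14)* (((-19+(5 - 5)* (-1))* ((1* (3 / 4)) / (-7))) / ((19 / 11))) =33 / 56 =0.59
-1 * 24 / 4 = -6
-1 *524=-524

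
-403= -403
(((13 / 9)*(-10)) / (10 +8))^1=-65 / 81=-0.80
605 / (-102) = -605 / 102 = -5.93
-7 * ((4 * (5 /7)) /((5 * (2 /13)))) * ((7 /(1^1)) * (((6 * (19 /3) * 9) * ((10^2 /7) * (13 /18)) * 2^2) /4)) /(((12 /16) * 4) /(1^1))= -642200 /3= -214066.67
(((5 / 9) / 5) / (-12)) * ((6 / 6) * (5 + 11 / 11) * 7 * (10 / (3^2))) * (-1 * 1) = 35 / 81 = 0.43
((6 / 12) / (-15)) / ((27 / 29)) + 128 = 103651 / 810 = 127.96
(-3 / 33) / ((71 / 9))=-0.01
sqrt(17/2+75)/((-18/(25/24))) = -25*sqrt(334)/864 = -0.53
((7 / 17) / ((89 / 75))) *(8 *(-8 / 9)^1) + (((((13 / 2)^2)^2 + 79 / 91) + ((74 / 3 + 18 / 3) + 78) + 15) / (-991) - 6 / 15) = -52333788751 / 10915508240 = -4.79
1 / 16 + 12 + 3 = 241 / 16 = 15.06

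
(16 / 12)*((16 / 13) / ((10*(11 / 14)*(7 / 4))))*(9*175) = 26880 / 143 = 187.97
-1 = -1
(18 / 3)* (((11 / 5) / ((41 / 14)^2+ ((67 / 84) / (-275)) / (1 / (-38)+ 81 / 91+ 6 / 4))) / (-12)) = -5425035 / 42292111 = -0.13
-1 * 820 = -820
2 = 2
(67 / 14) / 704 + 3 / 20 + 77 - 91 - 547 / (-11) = 1768367 / 49280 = 35.88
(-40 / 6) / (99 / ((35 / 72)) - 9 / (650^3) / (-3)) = -38447500000 / 1174516200063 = -0.03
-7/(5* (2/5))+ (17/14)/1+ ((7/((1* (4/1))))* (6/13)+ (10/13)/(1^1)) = -129/182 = -0.71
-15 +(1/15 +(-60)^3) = -3240224/15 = -216014.93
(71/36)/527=71/18972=0.00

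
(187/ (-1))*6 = -1122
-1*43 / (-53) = 43 / 53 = 0.81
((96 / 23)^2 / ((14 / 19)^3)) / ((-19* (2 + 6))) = -51984 / 181447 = -0.29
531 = 531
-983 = -983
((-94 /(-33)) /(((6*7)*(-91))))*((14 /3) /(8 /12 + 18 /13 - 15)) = 94 /349965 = 0.00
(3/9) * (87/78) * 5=1.86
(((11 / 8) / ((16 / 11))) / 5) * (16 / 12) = 121 / 480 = 0.25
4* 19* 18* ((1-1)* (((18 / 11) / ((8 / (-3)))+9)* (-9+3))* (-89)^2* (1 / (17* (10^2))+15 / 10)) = 0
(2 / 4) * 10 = 5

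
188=188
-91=-91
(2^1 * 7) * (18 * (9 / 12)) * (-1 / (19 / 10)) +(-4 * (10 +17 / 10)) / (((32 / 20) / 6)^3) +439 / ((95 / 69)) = -6835713 / 3040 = -2248.59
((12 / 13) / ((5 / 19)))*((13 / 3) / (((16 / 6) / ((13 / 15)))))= 4.94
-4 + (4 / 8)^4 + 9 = 81 / 16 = 5.06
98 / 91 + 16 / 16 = 27 / 13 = 2.08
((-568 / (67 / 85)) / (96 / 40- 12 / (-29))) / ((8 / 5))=-257375 / 1608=-160.06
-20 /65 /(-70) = 0.00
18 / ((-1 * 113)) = -18 / 113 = -0.16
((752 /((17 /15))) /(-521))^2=127238400 /78446449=1.62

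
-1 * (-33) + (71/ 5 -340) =-1464/ 5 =-292.80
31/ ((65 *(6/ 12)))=62/ 65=0.95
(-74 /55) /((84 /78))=-481 /385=-1.25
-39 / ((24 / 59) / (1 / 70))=-767 / 560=-1.37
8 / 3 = 2.67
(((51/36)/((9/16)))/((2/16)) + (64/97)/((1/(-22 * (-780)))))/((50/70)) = 15879.09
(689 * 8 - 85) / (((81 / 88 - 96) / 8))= -1273536 / 2789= -456.63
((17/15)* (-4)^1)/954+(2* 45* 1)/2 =321941/7155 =45.00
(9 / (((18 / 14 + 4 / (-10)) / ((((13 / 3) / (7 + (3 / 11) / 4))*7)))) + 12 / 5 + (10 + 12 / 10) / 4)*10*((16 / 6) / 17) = 2214368 / 28923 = 76.56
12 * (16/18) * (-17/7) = -25.90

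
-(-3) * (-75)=-225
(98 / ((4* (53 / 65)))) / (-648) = -3185 / 68688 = -0.05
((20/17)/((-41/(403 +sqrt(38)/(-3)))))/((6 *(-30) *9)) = 403/56457 - sqrt(38)/169371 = 0.01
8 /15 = 0.53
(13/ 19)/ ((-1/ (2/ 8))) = -0.17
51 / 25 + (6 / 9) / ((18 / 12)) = 559 / 225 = 2.48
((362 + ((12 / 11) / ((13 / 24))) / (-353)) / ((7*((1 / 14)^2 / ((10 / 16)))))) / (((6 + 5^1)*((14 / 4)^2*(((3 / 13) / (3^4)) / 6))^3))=2100700793478643200 / 717877391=2926266824.69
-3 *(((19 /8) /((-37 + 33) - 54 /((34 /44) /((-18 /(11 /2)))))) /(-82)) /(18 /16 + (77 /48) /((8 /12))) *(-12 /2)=-2907 /4424515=-0.00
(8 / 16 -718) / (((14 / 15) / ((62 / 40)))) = -19065 / 16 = -1191.56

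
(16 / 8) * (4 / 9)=8 / 9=0.89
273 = 273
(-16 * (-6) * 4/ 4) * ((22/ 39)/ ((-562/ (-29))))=10208/ 3653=2.79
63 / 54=7 / 6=1.17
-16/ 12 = -4/ 3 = -1.33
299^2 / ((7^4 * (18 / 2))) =89401 / 21609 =4.14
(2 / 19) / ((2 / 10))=10 / 19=0.53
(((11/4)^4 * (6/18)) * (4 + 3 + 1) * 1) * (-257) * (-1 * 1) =3762737/96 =39195.18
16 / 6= 8 / 3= 2.67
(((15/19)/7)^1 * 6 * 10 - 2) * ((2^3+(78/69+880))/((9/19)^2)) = 246340700/13041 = 18889.71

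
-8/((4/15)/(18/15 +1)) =-66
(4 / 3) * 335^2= 149633.33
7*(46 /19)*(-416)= -133952 /19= -7050.11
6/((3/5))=10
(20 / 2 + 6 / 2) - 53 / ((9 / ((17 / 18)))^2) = 325855 / 26244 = 12.42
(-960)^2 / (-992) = -28800 / 31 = -929.03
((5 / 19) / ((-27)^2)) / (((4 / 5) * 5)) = 5 / 55404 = 0.00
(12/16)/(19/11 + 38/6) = 0.09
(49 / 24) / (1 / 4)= 49 / 6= 8.17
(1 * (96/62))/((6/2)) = 16/31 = 0.52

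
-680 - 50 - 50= -780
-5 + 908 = 903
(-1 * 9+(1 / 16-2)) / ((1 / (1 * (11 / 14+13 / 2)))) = -1275 / 16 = -79.69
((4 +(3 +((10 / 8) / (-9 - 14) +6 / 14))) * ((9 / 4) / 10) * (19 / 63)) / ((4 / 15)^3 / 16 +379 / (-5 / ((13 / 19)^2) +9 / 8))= -0.01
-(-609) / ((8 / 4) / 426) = 129717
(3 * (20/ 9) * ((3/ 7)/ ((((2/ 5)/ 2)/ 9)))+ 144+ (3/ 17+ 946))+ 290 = 179541/ 119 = 1508.75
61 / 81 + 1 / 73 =0.77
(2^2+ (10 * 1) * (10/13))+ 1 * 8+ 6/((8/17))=1687/52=32.44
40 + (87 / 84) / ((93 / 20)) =26185 / 651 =40.22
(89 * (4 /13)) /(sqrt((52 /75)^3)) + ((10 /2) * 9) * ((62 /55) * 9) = 33375 * sqrt(39) /4394 + 5022 /11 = 503.98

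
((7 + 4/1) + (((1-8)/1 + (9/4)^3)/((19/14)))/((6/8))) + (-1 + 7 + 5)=26.31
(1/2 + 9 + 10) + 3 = 45/2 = 22.50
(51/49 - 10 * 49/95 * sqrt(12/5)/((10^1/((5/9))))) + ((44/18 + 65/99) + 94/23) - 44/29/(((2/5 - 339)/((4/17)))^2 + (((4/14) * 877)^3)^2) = 7.78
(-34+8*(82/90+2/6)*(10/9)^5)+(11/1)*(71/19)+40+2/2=655977074/10097379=64.97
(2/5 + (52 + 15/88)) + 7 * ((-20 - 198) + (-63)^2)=11576211/440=26309.57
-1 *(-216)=216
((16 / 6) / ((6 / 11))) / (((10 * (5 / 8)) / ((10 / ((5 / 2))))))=704 / 225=3.13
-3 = -3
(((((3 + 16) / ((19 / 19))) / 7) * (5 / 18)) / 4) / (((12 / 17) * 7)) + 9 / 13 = 402019 / 550368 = 0.73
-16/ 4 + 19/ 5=-1/ 5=-0.20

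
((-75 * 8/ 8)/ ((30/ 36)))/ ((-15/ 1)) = 6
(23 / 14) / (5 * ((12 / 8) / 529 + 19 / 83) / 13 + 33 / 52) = 26256386 / 11567087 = 2.27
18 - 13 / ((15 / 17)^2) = 293 / 225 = 1.30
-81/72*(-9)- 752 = -5935/8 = -741.88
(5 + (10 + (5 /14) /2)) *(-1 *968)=-102850 /7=-14692.86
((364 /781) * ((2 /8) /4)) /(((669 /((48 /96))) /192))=728 /174163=0.00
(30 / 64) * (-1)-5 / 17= -415 / 544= -0.76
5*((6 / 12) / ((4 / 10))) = 25 / 4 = 6.25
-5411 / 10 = -541.10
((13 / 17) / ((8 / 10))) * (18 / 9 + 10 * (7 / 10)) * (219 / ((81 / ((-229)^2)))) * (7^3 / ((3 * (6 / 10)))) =232433450.26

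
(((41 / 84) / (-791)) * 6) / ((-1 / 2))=41 / 5537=0.01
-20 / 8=-5 / 2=-2.50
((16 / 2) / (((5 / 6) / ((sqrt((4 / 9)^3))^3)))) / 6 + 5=496171 / 98415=5.04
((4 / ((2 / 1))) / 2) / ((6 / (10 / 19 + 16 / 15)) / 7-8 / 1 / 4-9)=-1589 / 16624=-0.10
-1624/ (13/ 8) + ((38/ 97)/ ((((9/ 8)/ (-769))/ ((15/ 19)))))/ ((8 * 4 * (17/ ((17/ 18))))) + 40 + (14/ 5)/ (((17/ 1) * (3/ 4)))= -11107523669/ 11575980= -959.53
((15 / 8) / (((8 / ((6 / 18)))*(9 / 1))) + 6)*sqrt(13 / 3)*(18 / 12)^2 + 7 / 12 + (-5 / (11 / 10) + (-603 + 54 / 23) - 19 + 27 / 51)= -32158657 / 51612 + 3461*sqrt(39) / 768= -594.94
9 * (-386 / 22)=-1737 / 11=-157.91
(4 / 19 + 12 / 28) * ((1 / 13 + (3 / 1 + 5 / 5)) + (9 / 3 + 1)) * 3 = 3825 / 247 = 15.49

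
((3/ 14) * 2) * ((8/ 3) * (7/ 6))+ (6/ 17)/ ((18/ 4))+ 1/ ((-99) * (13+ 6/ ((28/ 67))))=909770/ 644589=1.41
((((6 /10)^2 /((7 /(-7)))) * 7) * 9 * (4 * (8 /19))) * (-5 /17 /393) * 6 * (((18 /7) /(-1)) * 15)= -279936 /42313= -6.62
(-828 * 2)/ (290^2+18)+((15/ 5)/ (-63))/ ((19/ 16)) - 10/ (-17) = 150759038/ 285286197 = 0.53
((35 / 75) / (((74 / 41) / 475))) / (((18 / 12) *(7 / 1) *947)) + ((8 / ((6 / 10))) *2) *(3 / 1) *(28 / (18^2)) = 19656895 / 2838159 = 6.93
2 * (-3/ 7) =-6/ 7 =-0.86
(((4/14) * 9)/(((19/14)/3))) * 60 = 6480/19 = 341.05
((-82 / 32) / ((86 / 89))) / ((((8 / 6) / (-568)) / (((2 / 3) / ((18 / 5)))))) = 1295395 / 6192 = 209.20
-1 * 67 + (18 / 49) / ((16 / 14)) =-1867 / 28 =-66.68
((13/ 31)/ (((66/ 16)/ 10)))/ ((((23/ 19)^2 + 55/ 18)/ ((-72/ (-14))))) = 81095040/ 70122899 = 1.16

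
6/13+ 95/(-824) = 0.35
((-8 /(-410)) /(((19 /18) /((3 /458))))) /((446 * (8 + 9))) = 54 /3381401405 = 0.00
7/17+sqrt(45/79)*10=7.96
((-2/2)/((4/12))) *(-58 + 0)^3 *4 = 2341344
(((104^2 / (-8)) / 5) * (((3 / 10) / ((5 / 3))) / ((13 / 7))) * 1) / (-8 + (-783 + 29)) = 546 / 15875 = 0.03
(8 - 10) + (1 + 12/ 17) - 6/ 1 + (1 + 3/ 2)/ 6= -1199/ 204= -5.88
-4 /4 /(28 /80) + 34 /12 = -1 /42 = -0.02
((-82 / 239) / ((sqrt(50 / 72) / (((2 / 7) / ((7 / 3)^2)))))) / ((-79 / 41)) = 0.01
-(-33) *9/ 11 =27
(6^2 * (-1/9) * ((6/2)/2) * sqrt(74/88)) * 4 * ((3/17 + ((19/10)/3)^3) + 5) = -2492603 * sqrt(407)/420750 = -119.52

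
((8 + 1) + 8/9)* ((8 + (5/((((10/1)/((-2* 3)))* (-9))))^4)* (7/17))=404327/12393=32.63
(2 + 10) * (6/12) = 6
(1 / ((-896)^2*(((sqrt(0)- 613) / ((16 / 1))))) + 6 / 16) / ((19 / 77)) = 126876277 / 83485696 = 1.52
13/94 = 0.14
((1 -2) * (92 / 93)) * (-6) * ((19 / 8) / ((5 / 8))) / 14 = 1748 / 1085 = 1.61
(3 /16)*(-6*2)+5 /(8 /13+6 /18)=447 /148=3.02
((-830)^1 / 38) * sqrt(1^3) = -415 / 19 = -21.84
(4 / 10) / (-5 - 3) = -1 / 20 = -0.05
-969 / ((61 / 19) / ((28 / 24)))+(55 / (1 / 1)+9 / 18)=-18094 / 61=-296.62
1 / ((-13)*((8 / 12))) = -3 / 26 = -0.12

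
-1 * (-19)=19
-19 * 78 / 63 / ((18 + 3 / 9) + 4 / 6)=-26 / 21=-1.24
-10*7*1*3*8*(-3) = 5040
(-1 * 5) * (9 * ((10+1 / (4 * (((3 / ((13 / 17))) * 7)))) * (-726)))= 77825385 / 238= 326997.42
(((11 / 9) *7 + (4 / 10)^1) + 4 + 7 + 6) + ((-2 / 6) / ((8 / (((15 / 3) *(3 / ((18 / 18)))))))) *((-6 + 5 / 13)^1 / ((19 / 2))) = 26.32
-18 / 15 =-6 / 5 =-1.20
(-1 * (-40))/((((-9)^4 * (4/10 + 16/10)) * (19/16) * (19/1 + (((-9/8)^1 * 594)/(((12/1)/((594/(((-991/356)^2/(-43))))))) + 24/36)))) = 62853184/4494824936198109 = 0.00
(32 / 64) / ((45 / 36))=2 / 5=0.40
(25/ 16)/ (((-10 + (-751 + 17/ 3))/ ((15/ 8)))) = -1125/ 290048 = -0.00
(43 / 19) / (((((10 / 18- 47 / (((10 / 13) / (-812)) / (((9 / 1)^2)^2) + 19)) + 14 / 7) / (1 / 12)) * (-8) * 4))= -84875575413 / 1179046482304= -0.07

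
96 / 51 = 32 / 17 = 1.88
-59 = -59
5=5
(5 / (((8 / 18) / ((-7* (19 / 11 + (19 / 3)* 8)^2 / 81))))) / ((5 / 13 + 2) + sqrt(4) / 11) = -1360195655 / 1307988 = -1039.91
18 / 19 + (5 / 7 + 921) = 122714 / 133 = 922.66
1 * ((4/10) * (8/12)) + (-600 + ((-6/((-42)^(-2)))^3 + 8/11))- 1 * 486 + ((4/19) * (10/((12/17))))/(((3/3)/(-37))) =-1238984246504828/1045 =-1185630857899.36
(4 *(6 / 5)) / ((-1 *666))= -4 / 555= -0.01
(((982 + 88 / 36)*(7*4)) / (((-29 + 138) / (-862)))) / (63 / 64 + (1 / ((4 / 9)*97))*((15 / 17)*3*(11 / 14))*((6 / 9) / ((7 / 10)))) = -1105848743229440 / 5226829803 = -211571.60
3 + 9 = 12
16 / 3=5.33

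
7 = 7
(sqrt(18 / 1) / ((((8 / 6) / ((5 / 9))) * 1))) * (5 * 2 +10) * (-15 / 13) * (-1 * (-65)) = -1875 * sqrt(2) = -2651.65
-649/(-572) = 59/52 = 1.13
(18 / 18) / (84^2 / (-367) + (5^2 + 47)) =367 / 19368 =0.02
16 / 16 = 1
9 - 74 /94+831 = 839.21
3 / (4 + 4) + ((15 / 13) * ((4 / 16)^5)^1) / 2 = 9999 / 26624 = 0.38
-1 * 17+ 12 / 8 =-31 / 2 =-15.50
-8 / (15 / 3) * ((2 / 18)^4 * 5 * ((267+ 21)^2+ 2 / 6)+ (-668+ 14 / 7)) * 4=379670816 / 98415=3857.86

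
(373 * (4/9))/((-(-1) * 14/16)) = 11936/63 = 189.46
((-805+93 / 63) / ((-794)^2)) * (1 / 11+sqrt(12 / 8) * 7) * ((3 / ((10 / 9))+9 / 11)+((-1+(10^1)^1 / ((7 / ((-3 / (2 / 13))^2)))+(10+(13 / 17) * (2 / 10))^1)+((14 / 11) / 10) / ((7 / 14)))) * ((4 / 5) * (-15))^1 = 5583661824 / 7220856335+2791830912 * sqrt(6) / 93777355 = 73.70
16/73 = 0.22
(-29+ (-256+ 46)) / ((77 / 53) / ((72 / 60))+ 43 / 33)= -278674 / 2931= -95.08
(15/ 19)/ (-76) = -15/ 1444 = -0.01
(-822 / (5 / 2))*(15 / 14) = -2466 / 7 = -352.29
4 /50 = 2 /25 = 0.08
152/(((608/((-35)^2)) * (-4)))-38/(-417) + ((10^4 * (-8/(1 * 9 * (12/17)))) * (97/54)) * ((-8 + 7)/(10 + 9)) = 34318088111/30804624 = 1114.06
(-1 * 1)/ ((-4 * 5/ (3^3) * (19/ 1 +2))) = 9/ 140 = 0.06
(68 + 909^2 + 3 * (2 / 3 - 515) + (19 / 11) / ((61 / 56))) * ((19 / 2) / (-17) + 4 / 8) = -553445890 / 11407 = -48518.09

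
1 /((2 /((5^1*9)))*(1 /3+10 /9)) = 405 /26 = 15.58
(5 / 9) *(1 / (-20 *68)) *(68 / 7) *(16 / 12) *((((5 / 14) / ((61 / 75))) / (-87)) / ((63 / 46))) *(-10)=-28750 / 147444381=-0.00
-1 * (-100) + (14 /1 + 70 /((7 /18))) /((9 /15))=1270 /3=423.33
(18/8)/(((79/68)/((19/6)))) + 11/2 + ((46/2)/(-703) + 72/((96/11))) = 4409681/222148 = 19.85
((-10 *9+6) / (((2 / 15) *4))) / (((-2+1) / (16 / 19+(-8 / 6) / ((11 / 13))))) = -24150 / 209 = -115.55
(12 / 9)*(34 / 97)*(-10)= -1360 / 291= -4.67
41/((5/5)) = 41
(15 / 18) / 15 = 1 / 18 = 0.06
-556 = -556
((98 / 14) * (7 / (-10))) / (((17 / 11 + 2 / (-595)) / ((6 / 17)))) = -11319 / 10093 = -1.12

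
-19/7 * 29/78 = -551/546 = -1.01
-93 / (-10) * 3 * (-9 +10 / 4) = -181.35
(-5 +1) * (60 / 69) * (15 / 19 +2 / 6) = -5120 / 1311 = -3.91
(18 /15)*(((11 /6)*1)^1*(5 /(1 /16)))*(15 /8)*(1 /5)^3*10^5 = 264000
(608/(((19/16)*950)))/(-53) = -256/25175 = -0.01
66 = 66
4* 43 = 172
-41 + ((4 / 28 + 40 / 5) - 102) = -944 / 7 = -134.86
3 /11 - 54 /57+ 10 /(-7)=-3077 /1463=-2.10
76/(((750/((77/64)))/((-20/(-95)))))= 77/3000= 0.03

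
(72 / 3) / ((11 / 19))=456 / 11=41.45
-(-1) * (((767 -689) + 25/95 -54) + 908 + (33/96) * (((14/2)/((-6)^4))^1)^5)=2072369102362739317079/2222944331558289408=932.26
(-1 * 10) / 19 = -10 / 19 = -0.53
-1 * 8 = -8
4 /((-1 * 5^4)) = -4 /625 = -0.01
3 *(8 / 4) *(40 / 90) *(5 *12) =160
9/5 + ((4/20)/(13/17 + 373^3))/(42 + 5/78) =255401822092/141889901155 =1.80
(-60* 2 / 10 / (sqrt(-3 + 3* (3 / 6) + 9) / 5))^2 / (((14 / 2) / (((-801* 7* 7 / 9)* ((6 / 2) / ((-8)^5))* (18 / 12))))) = 84105 / 2048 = 41.07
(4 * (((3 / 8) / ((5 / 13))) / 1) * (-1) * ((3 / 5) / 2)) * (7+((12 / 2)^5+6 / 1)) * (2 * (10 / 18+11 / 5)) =-6277934 / 125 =-50223.47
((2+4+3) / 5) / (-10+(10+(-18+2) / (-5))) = 9 / 16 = 0.56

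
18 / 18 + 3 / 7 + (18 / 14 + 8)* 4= 270 / 7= 38.57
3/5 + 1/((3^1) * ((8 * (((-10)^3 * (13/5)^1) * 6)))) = 224639/374400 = 0.60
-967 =-967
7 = 7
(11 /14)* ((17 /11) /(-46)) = -17 /644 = -0.03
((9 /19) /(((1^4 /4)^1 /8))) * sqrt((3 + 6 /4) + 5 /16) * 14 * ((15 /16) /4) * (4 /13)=945 * sqrt(77) /247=33.57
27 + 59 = 86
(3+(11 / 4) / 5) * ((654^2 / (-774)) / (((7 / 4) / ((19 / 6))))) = -16027469 / 4515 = -3549.83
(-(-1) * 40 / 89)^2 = 1600 / 7921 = 0.20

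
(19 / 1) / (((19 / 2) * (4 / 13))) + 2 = 17 / 2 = 8.50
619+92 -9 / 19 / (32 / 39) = 431937 / 608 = 710.42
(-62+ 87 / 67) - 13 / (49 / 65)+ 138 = 197156 / 3283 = 60.05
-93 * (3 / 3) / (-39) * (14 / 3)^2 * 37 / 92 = 56203 / 2691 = 20.89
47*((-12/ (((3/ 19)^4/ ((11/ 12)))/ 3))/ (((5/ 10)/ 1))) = -4990811.63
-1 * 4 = -4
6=6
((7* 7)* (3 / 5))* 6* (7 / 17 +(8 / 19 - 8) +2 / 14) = -2001132 / 1615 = -1239.09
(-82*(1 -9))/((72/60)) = 1640/3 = 546.67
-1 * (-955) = 955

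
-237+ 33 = -204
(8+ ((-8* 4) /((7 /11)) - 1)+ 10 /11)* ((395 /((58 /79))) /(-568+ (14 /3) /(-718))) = 109662202455 /2732044238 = 40.14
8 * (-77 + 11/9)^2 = 3720992/81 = 45938.17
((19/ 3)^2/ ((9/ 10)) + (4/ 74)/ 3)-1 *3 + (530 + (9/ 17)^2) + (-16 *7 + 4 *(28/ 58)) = 11599356800/ 25117857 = 461.80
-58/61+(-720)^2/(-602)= -15828658/18361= -862.08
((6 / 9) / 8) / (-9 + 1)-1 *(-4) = 383 / 96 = 3.99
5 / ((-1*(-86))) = 5 / 86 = 0.06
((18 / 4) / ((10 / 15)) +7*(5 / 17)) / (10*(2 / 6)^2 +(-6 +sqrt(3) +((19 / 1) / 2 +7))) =1126719 / 1452106 - 48519*sqrt(3) / 726053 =0.66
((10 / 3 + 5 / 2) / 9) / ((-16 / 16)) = -35 / 54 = -0.65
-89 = -89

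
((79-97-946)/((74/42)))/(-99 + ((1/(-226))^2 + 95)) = 344660848/2519737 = 136.78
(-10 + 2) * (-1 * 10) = 80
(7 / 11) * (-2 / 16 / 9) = -7 / 792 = -0.01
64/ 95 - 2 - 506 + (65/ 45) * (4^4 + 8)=-35908/ 285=-125.99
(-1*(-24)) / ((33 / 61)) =488 / 11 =44.36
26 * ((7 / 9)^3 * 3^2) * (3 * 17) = 151606 / 27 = 5615.04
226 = 226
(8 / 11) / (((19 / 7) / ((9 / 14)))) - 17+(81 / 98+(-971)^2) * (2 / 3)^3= 279343.71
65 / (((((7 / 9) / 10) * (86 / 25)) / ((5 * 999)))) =1213486.30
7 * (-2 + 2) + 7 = 7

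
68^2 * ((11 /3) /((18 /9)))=25432 /3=8477.33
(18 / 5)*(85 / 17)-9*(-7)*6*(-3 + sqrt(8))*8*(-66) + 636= 599406-399168*sqrt(2)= 34897.20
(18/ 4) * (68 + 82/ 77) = 23931/ 77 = 310.79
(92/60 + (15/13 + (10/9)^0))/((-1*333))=-0.01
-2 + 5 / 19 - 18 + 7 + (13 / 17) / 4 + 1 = -14917 / 1292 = -11.55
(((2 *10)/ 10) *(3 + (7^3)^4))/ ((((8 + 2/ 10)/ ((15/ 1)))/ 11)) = 22838123886600/ 41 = 557027411868.29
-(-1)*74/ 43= 74/ 43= 1.72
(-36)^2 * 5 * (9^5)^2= 22594362918480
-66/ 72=-0.92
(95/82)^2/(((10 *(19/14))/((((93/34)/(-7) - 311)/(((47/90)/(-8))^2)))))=-456227316000/63126593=-7227.18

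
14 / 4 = 7 / 2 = 3.50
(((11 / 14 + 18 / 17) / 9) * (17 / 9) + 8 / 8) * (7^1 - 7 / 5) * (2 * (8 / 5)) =50336 / 2025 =24.86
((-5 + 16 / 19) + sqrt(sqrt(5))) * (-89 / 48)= 7031 / 912 - 89 * 5^(1 / 4) / 48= 4.94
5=5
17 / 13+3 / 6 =47 / 26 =1.81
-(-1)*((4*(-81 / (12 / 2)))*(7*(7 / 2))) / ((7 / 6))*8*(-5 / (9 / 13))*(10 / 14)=46800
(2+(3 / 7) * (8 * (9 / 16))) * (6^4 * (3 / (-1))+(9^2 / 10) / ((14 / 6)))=-2991087 / 196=-15260.65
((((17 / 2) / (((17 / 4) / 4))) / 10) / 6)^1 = 2 / 15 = 0.13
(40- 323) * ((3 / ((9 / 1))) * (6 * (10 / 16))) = -353.75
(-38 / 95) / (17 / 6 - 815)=0.00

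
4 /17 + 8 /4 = 38 /17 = 2.24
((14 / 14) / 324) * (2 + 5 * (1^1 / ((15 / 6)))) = 1 / 81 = 0.01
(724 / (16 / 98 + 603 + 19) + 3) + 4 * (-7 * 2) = -790141 / 15243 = -51.84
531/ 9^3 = 59/ 81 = 0.73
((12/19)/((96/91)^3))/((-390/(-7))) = 405769/42024960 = 0.01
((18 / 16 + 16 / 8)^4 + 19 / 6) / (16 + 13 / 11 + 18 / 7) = 4.99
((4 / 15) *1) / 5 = 4 / 75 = 0.05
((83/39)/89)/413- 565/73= -809934436/104647179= -7.74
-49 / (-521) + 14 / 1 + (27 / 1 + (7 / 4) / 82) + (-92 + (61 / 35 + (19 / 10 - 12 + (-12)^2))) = 101389173 / 1196216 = 84.76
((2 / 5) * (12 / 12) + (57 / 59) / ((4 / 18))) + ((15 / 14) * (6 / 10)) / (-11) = 106511 / 22715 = 4.69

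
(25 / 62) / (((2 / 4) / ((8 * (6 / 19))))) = 1200 / 589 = 2.04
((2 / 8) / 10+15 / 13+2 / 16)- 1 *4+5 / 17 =-2.40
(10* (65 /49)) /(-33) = -650 /1617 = -0.40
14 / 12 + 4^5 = 1025.17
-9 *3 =-27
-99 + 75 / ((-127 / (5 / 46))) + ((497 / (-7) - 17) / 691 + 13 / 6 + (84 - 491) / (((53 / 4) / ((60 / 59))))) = -2428613385269 / 18934713591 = -128.26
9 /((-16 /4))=-9 /4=-2.25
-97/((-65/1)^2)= -97/4225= -0.02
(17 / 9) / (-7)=-17 / 63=-0.27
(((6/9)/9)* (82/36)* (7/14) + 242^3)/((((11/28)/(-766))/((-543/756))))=477484984255507/24057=19848068514.59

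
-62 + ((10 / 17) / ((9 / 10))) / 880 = -417379 / 6732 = -62.00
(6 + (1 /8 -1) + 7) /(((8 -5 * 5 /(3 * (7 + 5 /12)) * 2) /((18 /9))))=8633 /2048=4.22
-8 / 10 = -4 / 5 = -0.80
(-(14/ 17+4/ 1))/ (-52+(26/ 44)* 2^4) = 451/ 3978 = 0.11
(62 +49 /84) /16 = 751 /192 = 3.91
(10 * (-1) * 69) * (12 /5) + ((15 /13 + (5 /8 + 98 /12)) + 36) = -502337 /312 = -1610.05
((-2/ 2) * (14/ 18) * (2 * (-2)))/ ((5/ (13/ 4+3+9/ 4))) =238/ 45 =5.29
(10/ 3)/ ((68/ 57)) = 95/ 34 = 2.79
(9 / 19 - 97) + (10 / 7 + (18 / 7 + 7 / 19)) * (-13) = -2913 / 19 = -153.32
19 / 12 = 1.58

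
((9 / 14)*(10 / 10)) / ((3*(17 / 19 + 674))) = 57 / 179522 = 0.00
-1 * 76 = -76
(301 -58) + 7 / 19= 4624 / 19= 243.37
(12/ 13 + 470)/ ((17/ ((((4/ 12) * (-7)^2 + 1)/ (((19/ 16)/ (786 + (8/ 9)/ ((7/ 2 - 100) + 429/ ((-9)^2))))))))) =29739010816/ 93575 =317809.36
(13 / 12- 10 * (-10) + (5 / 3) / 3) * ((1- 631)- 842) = -1346512 / 9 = -149612.44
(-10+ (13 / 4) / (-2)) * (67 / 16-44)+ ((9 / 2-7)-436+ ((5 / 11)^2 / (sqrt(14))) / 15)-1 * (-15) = 5 * sqrt(14) / 5082+ 5033 / 128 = 39.32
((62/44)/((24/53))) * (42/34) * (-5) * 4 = -57505/748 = -76.88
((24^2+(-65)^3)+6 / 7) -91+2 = -1918960 / 7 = -274137.14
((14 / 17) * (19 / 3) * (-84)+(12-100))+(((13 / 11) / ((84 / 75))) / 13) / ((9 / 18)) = -1376951 / 2618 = -525.96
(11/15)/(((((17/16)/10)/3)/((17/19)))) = 18.53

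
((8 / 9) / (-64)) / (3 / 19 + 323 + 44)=-19 / 502272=-0.00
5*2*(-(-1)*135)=1350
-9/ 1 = -9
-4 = -4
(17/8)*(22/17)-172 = -677/4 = -169.25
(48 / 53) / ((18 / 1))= 8 / 159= 0.05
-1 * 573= -573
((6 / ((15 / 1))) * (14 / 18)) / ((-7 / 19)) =-38 / 45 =-0.84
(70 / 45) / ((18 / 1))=0.09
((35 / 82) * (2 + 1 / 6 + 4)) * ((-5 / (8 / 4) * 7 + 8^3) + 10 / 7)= 1305.34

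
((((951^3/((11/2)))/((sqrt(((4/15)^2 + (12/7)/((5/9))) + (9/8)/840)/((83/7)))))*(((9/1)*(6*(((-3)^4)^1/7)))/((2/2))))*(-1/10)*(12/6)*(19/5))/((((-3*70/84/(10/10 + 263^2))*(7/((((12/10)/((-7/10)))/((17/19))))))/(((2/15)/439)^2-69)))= 54291435943914858814820946584064*sqrt(2228401)/313022416330568875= 258912227518440984.78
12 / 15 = 0.80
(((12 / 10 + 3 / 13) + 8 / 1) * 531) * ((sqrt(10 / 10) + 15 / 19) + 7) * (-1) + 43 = -54305896 / 1235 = -43972.39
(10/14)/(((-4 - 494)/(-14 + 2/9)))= 310/15687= 0.02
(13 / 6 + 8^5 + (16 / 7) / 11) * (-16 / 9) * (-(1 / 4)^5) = 15139913 / 266112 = 56.89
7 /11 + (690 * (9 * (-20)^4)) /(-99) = -10036363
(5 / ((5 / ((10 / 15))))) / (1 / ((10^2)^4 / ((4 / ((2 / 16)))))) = 6250000 / 3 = 2083333.33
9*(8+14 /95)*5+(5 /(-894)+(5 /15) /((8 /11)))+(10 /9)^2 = 675676579 /1834488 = 368.32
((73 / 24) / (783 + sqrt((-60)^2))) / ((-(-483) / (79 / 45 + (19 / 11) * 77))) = 55334 / 54967815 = 0.00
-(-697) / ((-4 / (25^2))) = -108906.25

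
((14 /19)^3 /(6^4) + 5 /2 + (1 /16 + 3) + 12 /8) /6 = 62783171 /53335584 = 1.18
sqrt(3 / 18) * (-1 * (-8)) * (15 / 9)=20 * sqrt(6) / 9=5.44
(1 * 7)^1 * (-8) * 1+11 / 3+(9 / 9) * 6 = -46.33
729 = 729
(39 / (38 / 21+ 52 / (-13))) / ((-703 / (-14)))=-5733 / 16169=-0.35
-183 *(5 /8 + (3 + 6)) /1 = -14091 /8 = -1761.38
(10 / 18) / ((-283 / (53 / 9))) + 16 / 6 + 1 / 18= 124273 / 45846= 2.71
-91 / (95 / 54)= -4914 / 95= -51.73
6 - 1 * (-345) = 351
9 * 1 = 9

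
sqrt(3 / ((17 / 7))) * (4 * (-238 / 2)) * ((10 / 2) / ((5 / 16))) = -448 * sqrt(357) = -8464.71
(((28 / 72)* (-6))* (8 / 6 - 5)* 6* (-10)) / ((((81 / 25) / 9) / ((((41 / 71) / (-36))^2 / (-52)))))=16179625 / 2293130736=0.01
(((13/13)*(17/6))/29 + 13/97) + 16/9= 101749/50634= 2.01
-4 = -4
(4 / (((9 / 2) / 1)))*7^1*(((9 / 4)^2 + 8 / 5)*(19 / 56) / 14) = 10127 / 10080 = 1.00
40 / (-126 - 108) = -20 / 117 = -0.17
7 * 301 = 2107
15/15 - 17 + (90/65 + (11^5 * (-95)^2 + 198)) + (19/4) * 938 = 1453489913.88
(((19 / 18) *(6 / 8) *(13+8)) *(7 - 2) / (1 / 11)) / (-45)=-1463 / 72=-20.32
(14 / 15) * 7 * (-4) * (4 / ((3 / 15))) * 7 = -10976 / 3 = -3658.67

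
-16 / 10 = -8 / 5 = -1.60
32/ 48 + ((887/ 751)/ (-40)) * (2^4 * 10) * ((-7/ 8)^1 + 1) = 343/ 4506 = 0.08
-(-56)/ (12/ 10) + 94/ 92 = 6581/ 138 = 47.69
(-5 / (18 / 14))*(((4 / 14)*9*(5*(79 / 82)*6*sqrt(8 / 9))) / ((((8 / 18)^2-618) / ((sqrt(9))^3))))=8638650*sqrt(2) / 1025861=11.91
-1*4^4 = -256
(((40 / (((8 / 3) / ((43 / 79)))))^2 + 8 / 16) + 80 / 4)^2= 1183593860761 / 155800324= 7596.86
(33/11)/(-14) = -3/14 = -0.21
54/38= 27/19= 1.42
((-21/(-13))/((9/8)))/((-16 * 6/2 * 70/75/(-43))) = 1.38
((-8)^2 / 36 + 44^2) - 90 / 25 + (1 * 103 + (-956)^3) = -39317435047 / 45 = -873720778.82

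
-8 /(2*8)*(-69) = 69 /2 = 34.50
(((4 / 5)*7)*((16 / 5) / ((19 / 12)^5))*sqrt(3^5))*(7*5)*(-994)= -6980896161792*sqrt(3) / 12380495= -976638.40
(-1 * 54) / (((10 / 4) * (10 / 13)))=-702 / 25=-28.08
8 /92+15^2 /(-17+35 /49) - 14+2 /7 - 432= -2810873 /6118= -459.44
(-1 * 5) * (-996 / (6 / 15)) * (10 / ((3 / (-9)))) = -373500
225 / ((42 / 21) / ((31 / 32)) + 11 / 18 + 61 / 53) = 6654150 / 113167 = 58.80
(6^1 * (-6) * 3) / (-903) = 0.12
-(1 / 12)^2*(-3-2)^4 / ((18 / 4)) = -625 / 648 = -0.96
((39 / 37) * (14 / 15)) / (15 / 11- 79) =-143 / 11285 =-0.01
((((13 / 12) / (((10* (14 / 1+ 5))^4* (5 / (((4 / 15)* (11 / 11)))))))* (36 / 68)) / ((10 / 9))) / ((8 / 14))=819 / 22154570000000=0.00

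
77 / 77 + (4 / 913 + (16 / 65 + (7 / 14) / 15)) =457147 / 356070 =1.28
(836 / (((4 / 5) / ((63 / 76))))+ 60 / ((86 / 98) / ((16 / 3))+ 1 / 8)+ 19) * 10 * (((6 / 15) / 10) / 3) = 991967 / 6810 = 145.66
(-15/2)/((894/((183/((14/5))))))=-4575/8344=-0.55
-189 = -189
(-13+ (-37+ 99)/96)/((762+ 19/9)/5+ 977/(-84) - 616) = 62265/2393036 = 0.03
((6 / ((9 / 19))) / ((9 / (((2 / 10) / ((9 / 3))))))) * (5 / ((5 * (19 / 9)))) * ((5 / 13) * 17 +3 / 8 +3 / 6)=0.33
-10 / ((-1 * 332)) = 5 / 166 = 0.03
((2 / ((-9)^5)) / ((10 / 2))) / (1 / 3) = -2 / 98415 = -0.00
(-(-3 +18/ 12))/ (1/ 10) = 15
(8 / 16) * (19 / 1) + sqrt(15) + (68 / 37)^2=sqrt(15) + 35259 / 2738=16.75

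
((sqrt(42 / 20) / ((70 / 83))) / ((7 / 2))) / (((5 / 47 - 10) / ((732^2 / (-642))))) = 58062484 *sqrt(210) / 20316625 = 41.41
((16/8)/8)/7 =1/28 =0.04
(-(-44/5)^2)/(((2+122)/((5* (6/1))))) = -2904/155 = -18.74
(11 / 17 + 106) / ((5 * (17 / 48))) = 87024 / 1445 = 60.22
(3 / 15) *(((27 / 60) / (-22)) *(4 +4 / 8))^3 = -531441 / 3407360000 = -0.00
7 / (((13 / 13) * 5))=7 / 5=1.40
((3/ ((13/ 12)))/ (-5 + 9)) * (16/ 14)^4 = 36864/ 31213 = 1.18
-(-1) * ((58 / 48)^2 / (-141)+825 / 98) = 33460391 / 3979584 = 8.41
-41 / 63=-0.65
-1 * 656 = -656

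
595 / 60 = 9.92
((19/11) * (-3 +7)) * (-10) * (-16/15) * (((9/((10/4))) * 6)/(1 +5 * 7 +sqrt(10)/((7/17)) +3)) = 167311872/3940145 - 10418688 * sqrt(10)/3940145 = 34.10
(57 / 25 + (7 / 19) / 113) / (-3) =-122554 / 161025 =-0.76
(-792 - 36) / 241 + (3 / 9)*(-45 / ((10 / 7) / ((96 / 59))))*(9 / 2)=-1142028 / 14219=-80.32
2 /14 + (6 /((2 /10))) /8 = 109 /28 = 3.89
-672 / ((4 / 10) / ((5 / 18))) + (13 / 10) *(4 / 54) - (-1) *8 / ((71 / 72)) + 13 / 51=-74661854 / 162945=-458.20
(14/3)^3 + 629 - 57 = 18188/27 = 673.63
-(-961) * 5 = 4805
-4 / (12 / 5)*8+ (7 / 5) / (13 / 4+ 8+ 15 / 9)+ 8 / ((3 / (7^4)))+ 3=6392.44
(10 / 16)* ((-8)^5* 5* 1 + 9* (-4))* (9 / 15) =-122907 / 2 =-61453.50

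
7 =7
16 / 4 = 4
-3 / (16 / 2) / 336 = -0.00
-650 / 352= -325 / 176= -1.85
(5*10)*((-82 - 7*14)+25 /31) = -277750 /31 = -8959.68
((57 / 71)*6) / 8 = 171 / 284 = 0.60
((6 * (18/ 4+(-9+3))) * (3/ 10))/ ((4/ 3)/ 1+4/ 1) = -81/ 160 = -0.51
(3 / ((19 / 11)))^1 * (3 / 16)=99 / 304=0.33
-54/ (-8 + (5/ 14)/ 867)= 655452/ 97099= 6.75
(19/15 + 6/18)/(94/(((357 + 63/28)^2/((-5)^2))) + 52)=4129938/134269985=0.03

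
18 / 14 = 9 / 7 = 1.29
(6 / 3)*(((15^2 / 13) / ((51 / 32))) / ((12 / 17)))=400 / 13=30.77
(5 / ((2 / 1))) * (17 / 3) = 85 / 6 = 14.17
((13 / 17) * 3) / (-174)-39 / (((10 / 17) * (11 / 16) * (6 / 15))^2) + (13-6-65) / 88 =-355783005 / 238612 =-1491.05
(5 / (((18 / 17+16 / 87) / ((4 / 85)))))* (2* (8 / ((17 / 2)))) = 0.36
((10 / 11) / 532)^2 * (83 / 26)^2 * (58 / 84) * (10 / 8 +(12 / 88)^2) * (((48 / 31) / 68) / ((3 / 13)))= 1533319175 / 596166086980464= 0.00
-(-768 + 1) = 767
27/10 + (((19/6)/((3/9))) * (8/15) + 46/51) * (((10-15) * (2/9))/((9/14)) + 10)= 2151017/41310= 52.07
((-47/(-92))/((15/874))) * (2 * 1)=893/15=59.53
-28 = -28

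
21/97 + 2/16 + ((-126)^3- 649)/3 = -1552794605/2328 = -667007.99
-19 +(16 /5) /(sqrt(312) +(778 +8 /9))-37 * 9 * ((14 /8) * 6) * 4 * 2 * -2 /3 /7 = 32477230487 /12278707-648 * sqrt(78) /61393535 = 2645.00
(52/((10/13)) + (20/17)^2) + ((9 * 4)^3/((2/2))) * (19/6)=213589762/1445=147812.98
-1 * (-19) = 19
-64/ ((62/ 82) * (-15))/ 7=2624/ 3255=0.81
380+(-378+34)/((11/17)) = -1668/11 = -151.64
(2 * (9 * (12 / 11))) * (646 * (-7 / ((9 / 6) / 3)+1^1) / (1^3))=-1813968 / 11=-164906.18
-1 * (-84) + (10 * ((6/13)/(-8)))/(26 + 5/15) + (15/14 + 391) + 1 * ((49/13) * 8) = 3639096/7189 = 506.20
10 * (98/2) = 490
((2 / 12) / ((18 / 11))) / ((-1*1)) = -11 / 108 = -0.10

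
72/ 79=0.91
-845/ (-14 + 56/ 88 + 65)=-9295/ 568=-16.36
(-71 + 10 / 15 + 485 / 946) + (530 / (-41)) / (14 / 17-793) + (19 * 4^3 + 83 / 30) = 500115597826 / 435275885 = 1148.96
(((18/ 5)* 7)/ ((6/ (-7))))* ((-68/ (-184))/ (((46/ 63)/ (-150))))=2361555/ 1058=2232.09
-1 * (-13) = 13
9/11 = 0.82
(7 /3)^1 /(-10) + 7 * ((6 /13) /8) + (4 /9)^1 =1439 /2340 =0.61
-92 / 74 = -46 / 37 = -1.24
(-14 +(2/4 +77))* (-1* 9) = -1143/2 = -571.50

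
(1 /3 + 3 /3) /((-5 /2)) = -8 /15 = -0.53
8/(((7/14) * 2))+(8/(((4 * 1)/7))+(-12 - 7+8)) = 11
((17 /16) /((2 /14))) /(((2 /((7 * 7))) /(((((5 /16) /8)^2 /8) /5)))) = 29155 /4194304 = 0.01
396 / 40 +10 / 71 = 7129 / 710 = 10.04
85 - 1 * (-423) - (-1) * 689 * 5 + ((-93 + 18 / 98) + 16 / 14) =189205 / 49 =3861.33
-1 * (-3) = 3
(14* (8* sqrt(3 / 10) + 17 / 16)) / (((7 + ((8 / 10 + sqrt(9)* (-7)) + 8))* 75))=-28* sqrt(30) / 975-119 / 3120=-0.20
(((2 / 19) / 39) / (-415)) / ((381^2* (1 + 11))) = -1 / 267835109490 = -0.00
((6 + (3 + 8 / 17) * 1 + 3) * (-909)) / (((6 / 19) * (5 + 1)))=-101707 / 17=-5982.76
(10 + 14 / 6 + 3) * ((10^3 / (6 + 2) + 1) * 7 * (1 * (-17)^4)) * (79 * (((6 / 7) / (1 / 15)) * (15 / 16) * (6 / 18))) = 717054929325 / 2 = 358527464662.50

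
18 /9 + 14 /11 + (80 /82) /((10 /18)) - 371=-165053 /451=-365.97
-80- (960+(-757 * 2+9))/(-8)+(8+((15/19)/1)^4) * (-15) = -285613545/1042568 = -273.95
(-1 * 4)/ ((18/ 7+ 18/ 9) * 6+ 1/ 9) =-252/ 1735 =-0.15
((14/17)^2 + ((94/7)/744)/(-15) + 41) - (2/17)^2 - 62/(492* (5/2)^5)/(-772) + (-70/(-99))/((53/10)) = 41.80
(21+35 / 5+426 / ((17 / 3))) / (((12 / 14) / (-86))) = -10352.04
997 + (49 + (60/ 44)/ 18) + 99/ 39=899711/ 858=1048.61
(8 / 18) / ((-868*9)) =-1 / 17577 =-0.00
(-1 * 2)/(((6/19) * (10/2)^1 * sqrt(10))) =-19 * sqrt(10)/150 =-0.40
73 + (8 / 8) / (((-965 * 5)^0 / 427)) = 500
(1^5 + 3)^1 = 4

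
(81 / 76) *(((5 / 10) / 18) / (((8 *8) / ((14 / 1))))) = 63 / 9728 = 0.01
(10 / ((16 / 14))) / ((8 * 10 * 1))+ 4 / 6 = 149 / 192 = 0.78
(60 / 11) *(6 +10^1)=960 / 11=87.27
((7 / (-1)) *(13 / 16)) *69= -6279 / 16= -392.44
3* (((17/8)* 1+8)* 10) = 1215/4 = 303.75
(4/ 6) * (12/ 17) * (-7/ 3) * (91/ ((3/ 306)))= -10192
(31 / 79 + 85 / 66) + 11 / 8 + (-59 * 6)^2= 2613654217 / 20856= 125319.06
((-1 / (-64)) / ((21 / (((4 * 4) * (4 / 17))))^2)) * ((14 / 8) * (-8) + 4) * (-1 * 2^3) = 5120 / 127449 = 0.04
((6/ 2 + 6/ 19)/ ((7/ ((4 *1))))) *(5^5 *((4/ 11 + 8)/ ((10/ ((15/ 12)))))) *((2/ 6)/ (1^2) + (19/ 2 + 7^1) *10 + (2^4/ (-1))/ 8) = 211312500/ 209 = 1011064.59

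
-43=-43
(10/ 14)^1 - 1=-2/ 7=-0.29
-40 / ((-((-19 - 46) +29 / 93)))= -465 / 752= -0.62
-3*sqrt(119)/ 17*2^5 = -96*sqrt(119)/ 17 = -61.60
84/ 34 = 42/ 17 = 2.47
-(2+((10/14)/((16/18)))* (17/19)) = -2.72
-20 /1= -20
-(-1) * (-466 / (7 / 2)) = -932 / 7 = -133.14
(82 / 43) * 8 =656 / 43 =15.26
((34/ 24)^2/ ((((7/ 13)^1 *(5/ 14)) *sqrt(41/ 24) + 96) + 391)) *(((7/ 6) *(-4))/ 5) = -95142268/ 24736042485 + 3757 *sqrt(246)/ 29683250982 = -0.00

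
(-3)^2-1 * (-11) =20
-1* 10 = -10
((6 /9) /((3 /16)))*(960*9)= 30720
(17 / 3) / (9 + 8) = 0.33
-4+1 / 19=-75 / 19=-3.95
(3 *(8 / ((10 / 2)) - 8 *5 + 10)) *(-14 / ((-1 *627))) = -1988 / 1045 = -1.90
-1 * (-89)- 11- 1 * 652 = -574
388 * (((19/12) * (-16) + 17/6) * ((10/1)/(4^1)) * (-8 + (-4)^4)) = -5412600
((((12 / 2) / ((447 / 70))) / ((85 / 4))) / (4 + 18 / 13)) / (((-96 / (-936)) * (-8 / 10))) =-507 / 5066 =-0.10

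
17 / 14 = 1.21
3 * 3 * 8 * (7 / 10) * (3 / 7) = 108 / 5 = 21.60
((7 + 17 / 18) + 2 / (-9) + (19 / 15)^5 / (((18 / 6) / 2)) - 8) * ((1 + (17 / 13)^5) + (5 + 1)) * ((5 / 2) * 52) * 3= 8003.88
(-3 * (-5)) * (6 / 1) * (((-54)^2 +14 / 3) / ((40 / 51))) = 335146.50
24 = 24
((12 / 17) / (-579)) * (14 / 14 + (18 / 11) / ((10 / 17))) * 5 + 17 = 16.98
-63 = -63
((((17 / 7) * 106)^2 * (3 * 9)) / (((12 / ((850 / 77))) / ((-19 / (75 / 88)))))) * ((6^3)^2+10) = -587345868744864 / 343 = -1712378626078.32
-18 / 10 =-9 / 5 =-1.80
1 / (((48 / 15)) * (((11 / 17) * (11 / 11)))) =85 / 176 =0.48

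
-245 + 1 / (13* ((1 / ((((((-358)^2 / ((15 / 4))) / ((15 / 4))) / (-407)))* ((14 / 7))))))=-295767623 / 1190475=-248.45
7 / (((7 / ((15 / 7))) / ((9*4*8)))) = 4320 / 7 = 617.14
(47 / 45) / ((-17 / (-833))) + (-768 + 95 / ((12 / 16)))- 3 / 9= -590.49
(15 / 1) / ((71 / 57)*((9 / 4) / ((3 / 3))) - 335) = -1140 / 25247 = -0.05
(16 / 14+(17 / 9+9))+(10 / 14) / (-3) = 743 / 63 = 11.79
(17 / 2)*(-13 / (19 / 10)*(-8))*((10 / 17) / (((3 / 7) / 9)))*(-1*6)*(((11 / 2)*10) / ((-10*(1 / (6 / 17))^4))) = 4670265600 / 1586899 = 2943.01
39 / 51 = 13 / 17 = 0.76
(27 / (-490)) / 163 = -0.00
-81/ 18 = -9/ 2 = -4.50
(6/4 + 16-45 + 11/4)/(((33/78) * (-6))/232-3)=8294/1009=8.22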